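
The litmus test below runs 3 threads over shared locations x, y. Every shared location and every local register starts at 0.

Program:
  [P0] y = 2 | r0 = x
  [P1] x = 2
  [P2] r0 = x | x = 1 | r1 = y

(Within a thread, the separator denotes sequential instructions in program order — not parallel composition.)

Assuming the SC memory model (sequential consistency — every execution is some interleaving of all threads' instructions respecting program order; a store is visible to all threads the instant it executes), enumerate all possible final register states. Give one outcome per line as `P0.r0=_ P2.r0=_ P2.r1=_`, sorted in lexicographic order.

P0.r0=0 P2.r0=0 P2.r1=2
P0.r0=0 P2.r0=2 P2.r1=2
P0.r0=1 P2.r0=0 P2.r1=0
P0.r0=1 P2.r0=0 P2.r1=2
P0.r0=1 P2.r0=2 P2.r1=0
P0.r0=1 P2.r0=2 P2.r1=2
P0.r0=2 P2.r0=0 P2.r1=0
P0.r0=2 P2.r0=0 P2.r1=2
P0.r0=2 P2.r0=2 P2.r1=2

outcome vector order: (P0.r0,P2.r0,P2.r1)
|SC outcomes| = 9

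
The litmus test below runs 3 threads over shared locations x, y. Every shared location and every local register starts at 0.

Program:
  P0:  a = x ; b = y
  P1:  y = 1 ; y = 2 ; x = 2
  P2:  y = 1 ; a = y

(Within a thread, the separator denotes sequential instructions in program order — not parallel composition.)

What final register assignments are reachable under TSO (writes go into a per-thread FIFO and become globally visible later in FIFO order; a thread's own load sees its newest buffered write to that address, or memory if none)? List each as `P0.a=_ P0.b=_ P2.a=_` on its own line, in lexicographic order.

P0.a=0 P0.b=0 P2.a=1
P0.a=0 P0.b=0 P2.a=2
P0.a=0 P0.b=1 P2.a=1
P0.a=0 P0.b=1 P2.a=2
P0.a=0 P0.b=2 P2.a=1
P0.a=0 P0.b=2 P2.a=2
P0.a=2 P0.b=1 P2.a=1
P0.a=2 P0.b=2 P2.a=1
P0.a=2 P0.b=2 P2.a=2

outcome vector order: (P0.a,P0.b,P2.a)
|TSO outcomes| = 9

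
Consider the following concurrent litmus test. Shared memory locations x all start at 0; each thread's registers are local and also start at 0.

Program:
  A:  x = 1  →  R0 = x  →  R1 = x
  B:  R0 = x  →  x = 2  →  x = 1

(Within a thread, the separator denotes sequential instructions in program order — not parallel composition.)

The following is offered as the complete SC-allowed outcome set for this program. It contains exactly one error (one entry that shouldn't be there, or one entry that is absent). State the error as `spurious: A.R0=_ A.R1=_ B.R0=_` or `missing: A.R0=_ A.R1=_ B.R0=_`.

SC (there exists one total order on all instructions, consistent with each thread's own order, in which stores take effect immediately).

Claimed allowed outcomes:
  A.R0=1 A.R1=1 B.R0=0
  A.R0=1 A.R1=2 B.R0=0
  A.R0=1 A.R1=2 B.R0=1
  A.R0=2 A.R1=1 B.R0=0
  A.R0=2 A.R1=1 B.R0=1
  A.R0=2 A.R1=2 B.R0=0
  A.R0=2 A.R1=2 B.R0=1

missing: A.R0=1 A.R1=1 B.R0=1

outcome vector order: (A.R0,A.R1,B.R0)
under SC → 110; 111; 120; 121; 210; 211; 220; 221
SC∖claimed = {111}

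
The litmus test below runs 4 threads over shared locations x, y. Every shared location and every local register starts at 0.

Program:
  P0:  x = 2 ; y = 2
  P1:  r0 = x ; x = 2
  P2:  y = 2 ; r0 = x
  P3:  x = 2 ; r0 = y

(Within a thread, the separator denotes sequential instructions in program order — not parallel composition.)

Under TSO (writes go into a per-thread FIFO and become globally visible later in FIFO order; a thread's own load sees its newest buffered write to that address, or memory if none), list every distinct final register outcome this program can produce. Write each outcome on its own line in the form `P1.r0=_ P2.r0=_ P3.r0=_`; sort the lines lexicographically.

P1.r0=0 P2.r0=0 P3.r0=0
P1.r0=0 P2.r0=0 P3.r0=2
P1.r0=0 P2.r0=2 P3.r0=0
P1.r0=0 P2.r0=2 P3.r0=2
P1.r0=2 P2.r0=0 P3.r0=0
P1.r0=2 P2.r0=0 P3.r0=2
P1.r0=2 P2.r0=2 P3.r0=0
P1.r0=2 P2.r0=2 P3.r0=2

outcome vector order: (P1.r0,P2.r0,P3.r0)
|TSO outcomes| = 8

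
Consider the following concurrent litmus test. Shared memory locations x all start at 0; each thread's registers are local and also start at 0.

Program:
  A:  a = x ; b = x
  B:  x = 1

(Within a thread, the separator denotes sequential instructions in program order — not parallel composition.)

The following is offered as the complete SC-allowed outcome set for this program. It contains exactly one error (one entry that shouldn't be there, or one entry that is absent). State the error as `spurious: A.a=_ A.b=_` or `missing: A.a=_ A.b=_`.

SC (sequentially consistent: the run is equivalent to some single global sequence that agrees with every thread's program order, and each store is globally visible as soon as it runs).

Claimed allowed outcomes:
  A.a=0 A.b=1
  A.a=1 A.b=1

outcome vector order: (A.a,A.b)
SC: 3 outcomes — {<0 0>; <0 1>; <1 1>}
SC∖claimed = {<0 0>}

missing: A.a=0 A.b=0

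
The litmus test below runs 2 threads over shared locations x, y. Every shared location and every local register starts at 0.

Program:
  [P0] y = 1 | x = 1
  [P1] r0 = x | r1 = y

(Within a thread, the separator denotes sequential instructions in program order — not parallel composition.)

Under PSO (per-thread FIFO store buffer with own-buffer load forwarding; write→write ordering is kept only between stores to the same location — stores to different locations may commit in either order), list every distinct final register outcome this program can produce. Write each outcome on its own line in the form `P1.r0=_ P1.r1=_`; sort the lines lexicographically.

P1.r0=0 P1.r1=0
P1.r0=0 P1.r1=1
P1.r0=1 P1.r1=0
P1.r0=1 P1.r1=1

outcome vector order: (P1.r0,P1.r1)
|PSO outcomes| = 4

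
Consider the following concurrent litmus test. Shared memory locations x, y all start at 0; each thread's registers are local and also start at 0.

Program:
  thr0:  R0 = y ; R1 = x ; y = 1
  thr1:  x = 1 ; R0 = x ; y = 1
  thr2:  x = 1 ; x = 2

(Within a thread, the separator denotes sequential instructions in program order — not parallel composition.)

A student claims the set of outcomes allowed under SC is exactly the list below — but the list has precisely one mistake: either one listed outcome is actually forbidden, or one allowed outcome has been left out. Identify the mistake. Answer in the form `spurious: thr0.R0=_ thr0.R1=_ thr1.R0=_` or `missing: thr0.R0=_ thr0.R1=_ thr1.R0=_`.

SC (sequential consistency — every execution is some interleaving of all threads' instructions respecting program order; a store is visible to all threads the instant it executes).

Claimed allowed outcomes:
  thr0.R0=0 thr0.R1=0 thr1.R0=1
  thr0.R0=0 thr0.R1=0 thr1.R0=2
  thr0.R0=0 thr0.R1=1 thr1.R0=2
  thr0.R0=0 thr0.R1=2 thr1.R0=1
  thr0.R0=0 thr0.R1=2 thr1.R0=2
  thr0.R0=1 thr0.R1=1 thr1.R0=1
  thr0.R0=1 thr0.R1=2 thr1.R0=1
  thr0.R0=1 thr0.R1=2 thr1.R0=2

missing: thr0.R0=0 thr0.R1=1 thr1.R0=1

outcome vector order: (thr0.R0,thr0.R1,thr1.R0)
SC: 9 outcomes — {(0,0,1); (0,0,2); (0,1,1); (0,1,2); (0,2,1); (0,2,2); (1,1,1); (1,2,1); (1,2,2)}
SC∖claimed = {(0,1,1)}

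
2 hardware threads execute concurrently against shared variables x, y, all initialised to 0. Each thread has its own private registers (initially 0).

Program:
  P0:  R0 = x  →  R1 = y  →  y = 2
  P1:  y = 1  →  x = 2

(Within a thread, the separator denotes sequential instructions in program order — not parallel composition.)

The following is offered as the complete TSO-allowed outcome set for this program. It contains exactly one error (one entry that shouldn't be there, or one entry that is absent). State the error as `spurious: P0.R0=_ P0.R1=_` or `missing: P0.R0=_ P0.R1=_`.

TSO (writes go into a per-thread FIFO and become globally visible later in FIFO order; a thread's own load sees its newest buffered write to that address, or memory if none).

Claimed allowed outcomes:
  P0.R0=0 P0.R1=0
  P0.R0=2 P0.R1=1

missing: P0.R0=0 P0.R1=1

outcome vector order: (P0.R0,P0.R1)
under TSO → <0 0>; <0 1>; <2 1>
TSO∖claimed = {<0 1>}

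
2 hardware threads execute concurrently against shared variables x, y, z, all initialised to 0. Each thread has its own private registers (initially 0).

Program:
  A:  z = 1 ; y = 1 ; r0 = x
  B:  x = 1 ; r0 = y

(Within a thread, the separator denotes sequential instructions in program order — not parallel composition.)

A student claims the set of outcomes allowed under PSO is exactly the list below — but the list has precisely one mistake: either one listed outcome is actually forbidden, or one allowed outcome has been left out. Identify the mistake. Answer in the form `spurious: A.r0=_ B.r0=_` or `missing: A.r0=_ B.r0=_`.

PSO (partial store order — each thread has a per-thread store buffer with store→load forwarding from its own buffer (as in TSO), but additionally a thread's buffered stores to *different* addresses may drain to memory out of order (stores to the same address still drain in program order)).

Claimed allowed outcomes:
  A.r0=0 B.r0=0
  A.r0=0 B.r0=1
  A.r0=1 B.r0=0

outcome vector order: (A.r0,B.r0)
under PSO → 0/0 0/1 1/0 1/1
PSO∖claimed = {1/1}

missing: A.r0=1 B.r0=1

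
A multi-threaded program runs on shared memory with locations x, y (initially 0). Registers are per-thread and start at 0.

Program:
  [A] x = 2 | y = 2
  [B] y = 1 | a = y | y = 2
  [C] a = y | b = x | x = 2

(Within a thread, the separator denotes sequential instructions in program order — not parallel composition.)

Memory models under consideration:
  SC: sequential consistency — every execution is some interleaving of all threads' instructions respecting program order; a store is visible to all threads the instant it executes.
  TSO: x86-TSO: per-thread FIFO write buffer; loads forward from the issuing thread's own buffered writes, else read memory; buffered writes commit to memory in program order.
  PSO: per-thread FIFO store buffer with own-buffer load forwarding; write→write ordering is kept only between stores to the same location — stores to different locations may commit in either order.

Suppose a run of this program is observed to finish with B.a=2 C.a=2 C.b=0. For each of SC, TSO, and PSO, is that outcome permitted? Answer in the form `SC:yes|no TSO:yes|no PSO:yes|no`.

SC:no TSO:no PSO:yes

outcome vector order: (B.a,C.a,C.b)
SC: 11 outcomes — {<1 0 0>, <1 0 2>, <1 1 0>, <1 1 2>, <1 2 0>, <1 2 2>, <2 0 0>, <2 0 2>, <2 1 0>, <2 1 2>, <2 2 2>}
TSO: 11 outcomes — {<1 0 0>, <1 0 2>, <1 1 0>, <1 1 2>, <1 2 0>, <1 2 2>, <2 0 0>, <2 0 2>, <2 1 0>, <2 1 2>, <2 2 2>}
PSO: 12 outcomes — {<1 0 0>, <1 0 2>, <1 1 0>, <1 1 2>, <1 2 0>, <1 2 2>, <2 0 0>, <2 0 2>, <2 1 0>, <2 1 2>, <2 2 0>, <2 2 2>}
target <2 2 0> ∈ {PSO}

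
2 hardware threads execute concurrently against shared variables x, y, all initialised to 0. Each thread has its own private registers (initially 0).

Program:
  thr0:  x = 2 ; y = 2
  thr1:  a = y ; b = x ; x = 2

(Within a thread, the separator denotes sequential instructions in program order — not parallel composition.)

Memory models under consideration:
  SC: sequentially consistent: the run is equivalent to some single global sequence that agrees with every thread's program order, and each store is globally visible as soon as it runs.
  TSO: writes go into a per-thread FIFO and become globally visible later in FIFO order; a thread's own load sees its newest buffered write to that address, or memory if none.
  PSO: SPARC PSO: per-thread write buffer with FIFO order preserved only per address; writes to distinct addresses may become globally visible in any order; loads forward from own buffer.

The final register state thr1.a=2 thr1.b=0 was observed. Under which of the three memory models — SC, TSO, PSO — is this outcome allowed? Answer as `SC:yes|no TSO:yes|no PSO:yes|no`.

SC:no TSO:no PSO:yes

outcome vector order: (thr1.a,thr1.b)
[SC] allowed = {(0,0), (0,2), (2,2)}
[TSO] allowed = {(0,0), (0,2), (2,2)}
[PSO] allowed = {(0,0), (0,2), (2,0), (2,2)}
target (2,0) ∈ {PSO}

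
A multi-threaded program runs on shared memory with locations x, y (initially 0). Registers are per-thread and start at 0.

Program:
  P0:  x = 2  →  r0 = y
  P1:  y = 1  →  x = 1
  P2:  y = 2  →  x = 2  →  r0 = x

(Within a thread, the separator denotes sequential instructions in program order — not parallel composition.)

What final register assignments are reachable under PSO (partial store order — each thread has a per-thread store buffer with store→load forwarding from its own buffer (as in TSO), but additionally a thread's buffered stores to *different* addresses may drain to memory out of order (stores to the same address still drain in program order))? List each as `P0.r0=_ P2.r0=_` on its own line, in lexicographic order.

outcome vector order: (P0.r0,P2.r0)
|PSO outcomes| = 6

P0.r0=0 P2.r0=1
P0.r0=0 P2.r0=2
P0.r0=1 P2.r0=1
P0.r0=1 P2.r0=2
P0.r0=2 P2.r0=1
P0.r0=2 P2.r0=2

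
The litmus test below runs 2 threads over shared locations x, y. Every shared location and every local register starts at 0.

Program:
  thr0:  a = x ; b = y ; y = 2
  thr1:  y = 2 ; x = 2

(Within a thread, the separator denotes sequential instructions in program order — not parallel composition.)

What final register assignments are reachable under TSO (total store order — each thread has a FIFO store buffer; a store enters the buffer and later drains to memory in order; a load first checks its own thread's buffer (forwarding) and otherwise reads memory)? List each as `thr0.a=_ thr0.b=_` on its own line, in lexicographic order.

thr0.a=0 thr0.b=0
thr0.a=0 thr0.b=2
thr0.a=2 thr0.b=2

outcome vector order: (thr0.a,thr0.b)
|TSO outcomes| = 3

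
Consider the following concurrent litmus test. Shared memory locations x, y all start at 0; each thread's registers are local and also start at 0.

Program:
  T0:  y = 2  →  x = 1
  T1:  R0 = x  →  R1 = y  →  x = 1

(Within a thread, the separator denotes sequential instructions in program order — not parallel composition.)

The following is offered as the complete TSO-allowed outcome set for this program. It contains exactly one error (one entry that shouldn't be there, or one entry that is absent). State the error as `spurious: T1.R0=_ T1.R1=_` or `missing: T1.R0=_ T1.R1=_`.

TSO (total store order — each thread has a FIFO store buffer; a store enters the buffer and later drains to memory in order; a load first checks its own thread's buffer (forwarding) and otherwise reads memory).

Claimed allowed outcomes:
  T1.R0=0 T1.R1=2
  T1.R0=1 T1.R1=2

outcome vector order: (T1.R0,T1.R1)
TSO (3): 0/0, 0/2, 1/2
TSO∖claimed = {0/0}

missing: T1.R0=0 T1.R1=0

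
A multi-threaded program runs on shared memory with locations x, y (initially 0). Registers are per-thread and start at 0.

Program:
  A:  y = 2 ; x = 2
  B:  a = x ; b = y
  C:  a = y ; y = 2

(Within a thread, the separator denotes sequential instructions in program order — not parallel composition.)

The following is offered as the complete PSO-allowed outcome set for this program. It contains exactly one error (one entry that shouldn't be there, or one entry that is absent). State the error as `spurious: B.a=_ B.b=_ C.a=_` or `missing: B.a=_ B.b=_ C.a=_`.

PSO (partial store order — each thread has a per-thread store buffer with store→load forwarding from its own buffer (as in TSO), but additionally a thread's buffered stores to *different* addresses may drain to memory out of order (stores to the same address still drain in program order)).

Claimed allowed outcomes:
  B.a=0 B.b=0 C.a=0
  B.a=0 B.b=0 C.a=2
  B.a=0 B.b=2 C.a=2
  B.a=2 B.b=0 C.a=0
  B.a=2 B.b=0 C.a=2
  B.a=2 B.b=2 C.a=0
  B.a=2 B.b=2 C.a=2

missing: B.a=0 B.b=2 C.a=0

outcome vector order: (B.a,B.b,C.a)
[PSO] allowed = {000 002 020 022 200 202 220 222}
PSO∖claimed = {020}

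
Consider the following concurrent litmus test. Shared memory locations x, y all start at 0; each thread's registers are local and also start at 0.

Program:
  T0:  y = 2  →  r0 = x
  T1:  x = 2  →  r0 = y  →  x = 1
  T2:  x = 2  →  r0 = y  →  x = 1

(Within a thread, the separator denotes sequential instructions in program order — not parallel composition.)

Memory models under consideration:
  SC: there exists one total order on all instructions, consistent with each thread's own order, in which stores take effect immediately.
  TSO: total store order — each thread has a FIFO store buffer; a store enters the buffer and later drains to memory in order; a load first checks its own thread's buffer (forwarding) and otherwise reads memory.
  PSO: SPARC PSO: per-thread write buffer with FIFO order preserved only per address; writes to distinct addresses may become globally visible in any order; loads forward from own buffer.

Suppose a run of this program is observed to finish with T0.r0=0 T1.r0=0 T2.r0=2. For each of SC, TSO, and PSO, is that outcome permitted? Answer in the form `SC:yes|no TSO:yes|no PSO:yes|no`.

outcome vector order: (T0.r0,T1.r0,T2.r0)
SC: 9 outcomes — {0/2/2, 1/0/0, 1/0/2, 1/2/0, 1/2/2, 2/0/0, 2/0/2, 2/2/0, 2/2/2}
TSO: 12 outcomes — {0/0/0, 0/0/2, 0/2/0, 0/2/2, 1/0/0, 1/0/2, 1/2/0, 1/2/2, 2/0/0, 2/0/2, 2/2/0, 2/2/2}
PSO: 12 outcomes — {0/0/0, 0/0/2, 0/2/0, 0/2/2, 1/0/0, 1/0/2, 1/2/0, 1/2/2, 2/0/0, 2/0/2, 2/2/0, 2/2/2}
target 0/0/2 ∈ {TSO,PSO}

SC:no TSO:yes PSO:yes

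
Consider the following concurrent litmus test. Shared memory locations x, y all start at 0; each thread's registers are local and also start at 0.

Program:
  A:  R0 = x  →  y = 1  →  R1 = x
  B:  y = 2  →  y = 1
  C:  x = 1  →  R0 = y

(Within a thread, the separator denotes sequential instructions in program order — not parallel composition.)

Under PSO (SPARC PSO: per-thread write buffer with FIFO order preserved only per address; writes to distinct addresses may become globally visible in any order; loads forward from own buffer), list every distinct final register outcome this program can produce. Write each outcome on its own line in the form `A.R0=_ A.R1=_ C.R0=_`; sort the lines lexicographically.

outcome vector order: (A.R0,A.R1,C.R0)
|PSO outcomes| = 9

A.R0=0 A.R1=0 C.R0=0
A.R0=0 A.R1=0 C.R0=1
A.R0=0 A.R1=0 C.R0=2
A.R0=0 A.R1=1 C.R0=0
A.R0=0 A.R1=1 C.R0=1
A.R0=0 A.R1=1 C.R0=2
A.R0=1 A.R1=1 C.R0=0
A.R0=1 A.R1=1 C.R0=1
A.R0=1 A.R1=1 C.R0=2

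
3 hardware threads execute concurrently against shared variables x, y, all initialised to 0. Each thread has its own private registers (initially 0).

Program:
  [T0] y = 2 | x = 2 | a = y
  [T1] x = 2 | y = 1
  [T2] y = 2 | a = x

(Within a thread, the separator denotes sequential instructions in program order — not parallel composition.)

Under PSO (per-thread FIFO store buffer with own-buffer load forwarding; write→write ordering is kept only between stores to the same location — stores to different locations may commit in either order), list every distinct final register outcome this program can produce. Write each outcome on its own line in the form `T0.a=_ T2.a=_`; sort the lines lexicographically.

T0.a=1 T2.a=0
T0.a=1 T2.a=2
T0.a=2 T2.a=0
T0.a=2 T2.a=2

outcome vector order: (T0.a,T2.a)
|PSO outcomes| = 4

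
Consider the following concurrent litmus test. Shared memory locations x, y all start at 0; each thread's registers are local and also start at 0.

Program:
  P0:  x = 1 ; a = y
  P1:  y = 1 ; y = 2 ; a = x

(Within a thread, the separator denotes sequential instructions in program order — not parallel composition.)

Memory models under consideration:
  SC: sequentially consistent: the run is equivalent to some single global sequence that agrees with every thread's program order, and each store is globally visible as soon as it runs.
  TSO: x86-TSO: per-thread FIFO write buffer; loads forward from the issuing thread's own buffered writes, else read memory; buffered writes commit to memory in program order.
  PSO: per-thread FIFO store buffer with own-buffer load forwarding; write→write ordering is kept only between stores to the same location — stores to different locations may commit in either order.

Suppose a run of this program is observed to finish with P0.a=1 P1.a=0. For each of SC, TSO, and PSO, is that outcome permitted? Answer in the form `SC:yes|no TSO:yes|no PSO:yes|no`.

SC:no TSO:yes PSO:yes

outcome vector order: (P0.a,P1.a)
SC (4): 0/1; 1/1; 2/0; 2/1
TSO (6): 0/0; 0/1; 1/0; 1/1; 2/0; 2/1
PSO (6): 0/0; 0/1; 1/0; 1/1; 2/0; 2/1
target 1/0 ∈ {TSO,PSO}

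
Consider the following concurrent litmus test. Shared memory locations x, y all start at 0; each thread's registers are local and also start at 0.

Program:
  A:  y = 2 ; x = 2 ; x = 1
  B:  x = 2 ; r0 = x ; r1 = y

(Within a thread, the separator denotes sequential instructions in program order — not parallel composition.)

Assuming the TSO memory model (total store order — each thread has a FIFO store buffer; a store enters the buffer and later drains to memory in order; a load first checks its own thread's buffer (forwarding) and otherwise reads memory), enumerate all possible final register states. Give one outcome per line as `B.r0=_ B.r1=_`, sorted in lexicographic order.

outcome vector order: (B.r0,B.r1)
|TSO outcomes| = 3

B.r0=1 B.r1=2
B.r0=2 B.r1=0
B.r0=2 B.r1=2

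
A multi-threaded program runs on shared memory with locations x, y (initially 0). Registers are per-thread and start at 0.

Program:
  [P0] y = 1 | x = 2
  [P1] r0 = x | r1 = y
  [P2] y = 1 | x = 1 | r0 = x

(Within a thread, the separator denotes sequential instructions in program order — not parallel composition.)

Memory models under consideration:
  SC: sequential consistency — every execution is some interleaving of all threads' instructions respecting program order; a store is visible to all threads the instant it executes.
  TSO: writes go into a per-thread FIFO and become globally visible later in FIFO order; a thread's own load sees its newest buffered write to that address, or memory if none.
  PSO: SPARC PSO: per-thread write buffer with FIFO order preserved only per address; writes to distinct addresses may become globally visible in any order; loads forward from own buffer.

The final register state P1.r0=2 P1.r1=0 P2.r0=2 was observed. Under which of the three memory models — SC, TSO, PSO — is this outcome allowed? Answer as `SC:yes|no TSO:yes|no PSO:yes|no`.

outcome vector order: (P1.r0,P1.r1,P2.r0)
SC: 8 outcomes — {<0 0 1> <0 0 2> <0 1 1> <0 1 2> <1 1 1> <1 1 2> <2 1 1> <2 1 2>}
TSO: 8 outcomes — {<0 0 1> <0 0 2> <0 1 1> <0 1 2> <1 1 1> <1 1 2> <2 1 1> <2 1 2>}
PSO: 12 outcomes — {<0 0 1> <0 0 2> <0 1 1> <0 1 2> <1 0 1> <1 0 2> <1 1 1> <1 1 2> <2 0 1> <2 0 2> <2 1 1> <2 1 2>}
target <2 0 2> ∈ {PSO}

SC:no TSO:no PSO:yes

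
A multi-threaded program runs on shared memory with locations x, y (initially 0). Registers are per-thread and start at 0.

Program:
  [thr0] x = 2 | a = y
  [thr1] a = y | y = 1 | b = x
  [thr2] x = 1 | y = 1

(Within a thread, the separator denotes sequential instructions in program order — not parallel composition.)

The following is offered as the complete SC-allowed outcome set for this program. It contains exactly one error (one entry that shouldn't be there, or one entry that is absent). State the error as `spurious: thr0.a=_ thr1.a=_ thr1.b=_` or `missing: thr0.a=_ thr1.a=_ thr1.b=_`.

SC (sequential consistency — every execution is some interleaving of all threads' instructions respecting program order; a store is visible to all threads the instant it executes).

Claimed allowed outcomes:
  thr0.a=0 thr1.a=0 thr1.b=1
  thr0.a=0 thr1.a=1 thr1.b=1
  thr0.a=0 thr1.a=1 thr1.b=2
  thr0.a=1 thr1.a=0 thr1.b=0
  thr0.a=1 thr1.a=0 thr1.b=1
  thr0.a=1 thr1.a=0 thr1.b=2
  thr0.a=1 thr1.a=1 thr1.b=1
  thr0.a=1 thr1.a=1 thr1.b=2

outcome vector order: (thr0.a,thr1.a,thr1.b)
under SC → <0 0 1>; <0 0 2>; <0 1 1>; <0 1 2>; <1 0 0>; <1 0 1>; <1 0 2>; <1 1 1>; <1 1 2>
SC∖claimed = {<0 0 2>}

missing: thr0.a=0 thr1.a=0 thr1.b=2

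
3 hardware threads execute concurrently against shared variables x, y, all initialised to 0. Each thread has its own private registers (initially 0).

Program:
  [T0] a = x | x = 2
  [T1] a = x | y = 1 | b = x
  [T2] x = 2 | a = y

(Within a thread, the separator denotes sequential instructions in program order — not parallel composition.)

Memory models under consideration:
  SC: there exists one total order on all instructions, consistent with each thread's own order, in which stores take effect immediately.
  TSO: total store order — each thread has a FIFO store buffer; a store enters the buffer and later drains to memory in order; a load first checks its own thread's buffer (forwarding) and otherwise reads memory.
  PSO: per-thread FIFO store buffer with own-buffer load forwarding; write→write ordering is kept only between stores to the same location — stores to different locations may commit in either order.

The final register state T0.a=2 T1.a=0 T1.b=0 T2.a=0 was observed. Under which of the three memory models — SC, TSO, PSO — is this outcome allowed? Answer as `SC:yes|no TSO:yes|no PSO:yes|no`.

SC:no TSO:yes PSO:yes

outcome vector order: (T0.a,T1.a,T1.b,T2.a)
[SC] allowed = {(0,0,0,1) (0,0,2,0) (0,0,2,1) (0,2,2,0) (0,2,2,1) (2,0,0,1) (2,0,2,0) (2,0,2,1) (2,2,2,0) (2,2,2,1)}
[TSO] allowed = {(0,0,0,0) (0,0,0,1) (0,0,2,0) (0,0,2,1) (0,2,2,0) (0,2,2,1) (2,0,0,0) (2,0,0,1) (2,0,2,0) (2,0,2,1) (2,2,2,0) (2,2,2,1)}
[PSO] allowed = {(0,0,0,0) (0,0,0,1) (0,0,2,0) (0,0,2,1) (0,2,2,0) (0,2,2,1) (2,0,0,0) (2,0,0,1) (2,0,2,0) (2,0,2,1) (2,2,2,0) (2,2,2,1)}
target (2,0,0,0) ∈ {TSO,PSO}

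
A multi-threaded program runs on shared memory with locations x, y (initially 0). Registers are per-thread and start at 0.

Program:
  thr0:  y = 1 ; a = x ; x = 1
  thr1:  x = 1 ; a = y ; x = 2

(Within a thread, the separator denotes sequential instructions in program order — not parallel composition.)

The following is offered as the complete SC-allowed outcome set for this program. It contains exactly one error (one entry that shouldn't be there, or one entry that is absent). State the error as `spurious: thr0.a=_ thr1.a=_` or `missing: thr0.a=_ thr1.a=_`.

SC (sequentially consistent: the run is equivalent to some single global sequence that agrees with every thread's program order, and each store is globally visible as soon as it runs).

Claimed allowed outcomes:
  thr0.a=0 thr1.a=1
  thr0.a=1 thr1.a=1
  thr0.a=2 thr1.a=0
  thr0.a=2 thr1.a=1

outcome vector order: (thr0.a,thr1.a)
SC: 5 outcomes — {01, 10, 11, 20, 21}
SC∖claimed = {10}

missing: thr0.a=1 thr1.a=0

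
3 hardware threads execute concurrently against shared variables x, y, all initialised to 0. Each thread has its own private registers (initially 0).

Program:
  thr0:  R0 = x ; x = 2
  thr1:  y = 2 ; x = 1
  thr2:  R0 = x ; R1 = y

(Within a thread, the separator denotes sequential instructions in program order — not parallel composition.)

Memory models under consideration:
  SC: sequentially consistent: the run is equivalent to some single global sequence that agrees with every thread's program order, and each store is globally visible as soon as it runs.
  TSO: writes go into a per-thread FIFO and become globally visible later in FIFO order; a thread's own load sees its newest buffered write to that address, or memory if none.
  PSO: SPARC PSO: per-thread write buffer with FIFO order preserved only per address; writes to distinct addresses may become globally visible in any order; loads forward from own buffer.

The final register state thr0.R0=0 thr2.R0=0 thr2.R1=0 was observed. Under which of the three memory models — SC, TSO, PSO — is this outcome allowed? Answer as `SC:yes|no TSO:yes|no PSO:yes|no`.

SC:yes TSO:yes PSO:yes

outcome vector order: (thr0.R0,thr2.R0,thr2.R1)
under SC → 0/0/0; 0/0/2; 0/1/2; 0/2/0; 0/2/2; 1/0/0; 1/0/2; 1/1/2; 1/2/2
under TSO → 0/0/0; 0/0/2; 0/1/2; 0/2/0; 0/2/2; 1/0/0; 1/0/2; 1/1/2; 1/2/2
under PSO → 0/0/0; 0/0/2; 0/1/0; 0/1/2; 0/2/0; 0/2/2; 1/0/0; 1/0/2; 1/1/0; 1/1/2; 1/2/0; 1/2/2
target 0/0/0 ∈ {SC,TSO,PSO}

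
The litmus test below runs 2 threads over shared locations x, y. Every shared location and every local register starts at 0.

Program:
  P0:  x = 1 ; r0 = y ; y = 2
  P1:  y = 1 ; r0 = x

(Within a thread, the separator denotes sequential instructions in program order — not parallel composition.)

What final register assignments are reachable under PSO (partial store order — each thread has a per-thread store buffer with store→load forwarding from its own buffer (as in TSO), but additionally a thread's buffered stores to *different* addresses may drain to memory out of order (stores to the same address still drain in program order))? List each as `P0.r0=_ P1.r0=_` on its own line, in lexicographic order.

P0.r0=0 P1.r0=0
P0.r0=0 P1.r0=1
P0.r0=1 P1.r0=0
P0.r0=1 P1.r0=1

outcome vector order: (P0.r0,P1.r0)
|PSO outcomes| = 4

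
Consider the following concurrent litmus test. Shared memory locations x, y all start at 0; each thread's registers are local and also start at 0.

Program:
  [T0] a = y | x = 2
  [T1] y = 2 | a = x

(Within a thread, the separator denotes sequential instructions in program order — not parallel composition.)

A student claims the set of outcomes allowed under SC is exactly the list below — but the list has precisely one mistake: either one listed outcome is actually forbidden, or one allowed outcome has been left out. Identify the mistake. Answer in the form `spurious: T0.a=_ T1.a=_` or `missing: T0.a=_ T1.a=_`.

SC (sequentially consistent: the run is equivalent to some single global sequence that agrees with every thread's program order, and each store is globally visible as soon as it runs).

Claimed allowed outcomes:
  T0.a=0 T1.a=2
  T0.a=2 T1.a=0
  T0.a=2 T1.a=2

outcome vector order: (T0.a,T1.a)
SC: 4 outcomes — {0/0, 0/2, 2/0, 2/2}
SC∖claimed = {0/0}

missing: T0.a=0 T1.a=0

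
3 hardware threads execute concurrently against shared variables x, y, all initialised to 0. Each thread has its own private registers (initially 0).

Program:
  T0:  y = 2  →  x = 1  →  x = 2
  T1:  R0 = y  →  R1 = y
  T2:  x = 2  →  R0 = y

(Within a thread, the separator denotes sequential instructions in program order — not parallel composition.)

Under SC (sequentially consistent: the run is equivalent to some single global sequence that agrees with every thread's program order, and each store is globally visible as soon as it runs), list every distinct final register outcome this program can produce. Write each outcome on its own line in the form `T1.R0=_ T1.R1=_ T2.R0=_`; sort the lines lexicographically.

outcome vector order: (T1.R0,T1.R1,T2.R0)
|SC outcomes| = 6

T1.R0=0 T1.R1=0 T2.R0=0
T1.R0=0 T1.R1=0 T2.R0=2
T1.R0=0 T1.R1=2 T2.R0=0
T1.R0=0 T1.R1=2 T2.R0=2
T1.R0=2 T1.R1=2 T2.R0=0
T1.R0=2 T1.R1=2 T2.R0=2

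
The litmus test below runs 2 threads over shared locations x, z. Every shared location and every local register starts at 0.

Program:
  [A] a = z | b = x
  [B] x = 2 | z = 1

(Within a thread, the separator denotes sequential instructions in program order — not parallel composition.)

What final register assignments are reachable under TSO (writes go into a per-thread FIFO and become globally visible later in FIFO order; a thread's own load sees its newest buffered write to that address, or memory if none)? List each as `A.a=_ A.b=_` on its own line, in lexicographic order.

outcome vector order: (A.a,A.b)
|TSO outcomes| = 3

A.a=0 A.b=0
A.a=0 A.b=2
A.a=1 A.b=2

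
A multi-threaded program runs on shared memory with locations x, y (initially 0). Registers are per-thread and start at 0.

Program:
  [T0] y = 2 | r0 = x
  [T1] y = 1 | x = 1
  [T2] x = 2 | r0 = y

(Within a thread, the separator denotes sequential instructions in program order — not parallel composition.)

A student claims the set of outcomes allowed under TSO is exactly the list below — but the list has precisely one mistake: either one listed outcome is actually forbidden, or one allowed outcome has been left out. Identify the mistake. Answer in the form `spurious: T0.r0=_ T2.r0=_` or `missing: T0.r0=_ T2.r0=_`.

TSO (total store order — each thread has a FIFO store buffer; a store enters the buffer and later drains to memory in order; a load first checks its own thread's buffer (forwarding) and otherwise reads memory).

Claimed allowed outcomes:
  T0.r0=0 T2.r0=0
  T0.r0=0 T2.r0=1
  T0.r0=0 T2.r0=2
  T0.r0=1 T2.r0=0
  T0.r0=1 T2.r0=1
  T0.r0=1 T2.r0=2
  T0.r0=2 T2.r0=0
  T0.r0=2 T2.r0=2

outcome vector order: (T0.r0,T2.r0)
TSO (9): 0/0, 0/1, 0/2, 1/0, 1/1, 1/2, 2/0, 2/1, 2/2
TSO∖claimed = {2/1}

missing: T0.r0=2 T2.r0=1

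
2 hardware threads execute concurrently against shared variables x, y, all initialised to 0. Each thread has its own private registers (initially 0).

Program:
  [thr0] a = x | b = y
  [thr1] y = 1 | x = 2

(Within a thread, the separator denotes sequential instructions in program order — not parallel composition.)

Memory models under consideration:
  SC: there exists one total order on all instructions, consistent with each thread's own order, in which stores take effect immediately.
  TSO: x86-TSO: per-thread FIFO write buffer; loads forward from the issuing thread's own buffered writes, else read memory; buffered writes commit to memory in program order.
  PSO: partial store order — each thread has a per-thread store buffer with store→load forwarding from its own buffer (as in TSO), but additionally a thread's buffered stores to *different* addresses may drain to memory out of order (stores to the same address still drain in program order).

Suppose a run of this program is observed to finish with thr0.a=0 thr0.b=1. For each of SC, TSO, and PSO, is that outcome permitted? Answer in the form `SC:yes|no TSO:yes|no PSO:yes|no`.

SC:yes TSO:yes PSO:yes

outcome vector order: (thr0.a,thr0.b)
under SC → <0 0>, <0 1>, <2 1>
under TSO → <0 0>, <0 1>, <2 1>
under PSO → <0 0>, <0 1>, <2 0>, <2 1>
target <0 1> ∈ {SC,TSO,PSO}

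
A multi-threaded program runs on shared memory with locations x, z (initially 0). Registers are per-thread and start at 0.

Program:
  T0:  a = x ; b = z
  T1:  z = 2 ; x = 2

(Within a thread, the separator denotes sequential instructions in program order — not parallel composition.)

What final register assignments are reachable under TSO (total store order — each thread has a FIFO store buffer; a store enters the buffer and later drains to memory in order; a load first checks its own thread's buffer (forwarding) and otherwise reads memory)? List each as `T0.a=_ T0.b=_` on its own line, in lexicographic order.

T0.a=0 T0.b=0
T0.a=0 T0.b=2
T0.a=2 T0.b=2

outcome vector order: (T0.a,T0.b)
|TSO outcomes| = 3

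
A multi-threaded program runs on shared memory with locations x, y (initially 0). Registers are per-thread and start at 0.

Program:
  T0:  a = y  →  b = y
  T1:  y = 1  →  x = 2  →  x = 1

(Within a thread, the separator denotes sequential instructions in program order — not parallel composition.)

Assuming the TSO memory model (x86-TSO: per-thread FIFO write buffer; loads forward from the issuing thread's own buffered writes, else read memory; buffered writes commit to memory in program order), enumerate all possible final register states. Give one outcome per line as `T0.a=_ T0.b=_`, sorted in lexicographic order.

T0.a=0 T0.b=0
T0.a=0 T0.b=1
T0.a=1 T0.b=1

outcome vector order: (T0.a,T0.b)
|TSO outcomes| = 3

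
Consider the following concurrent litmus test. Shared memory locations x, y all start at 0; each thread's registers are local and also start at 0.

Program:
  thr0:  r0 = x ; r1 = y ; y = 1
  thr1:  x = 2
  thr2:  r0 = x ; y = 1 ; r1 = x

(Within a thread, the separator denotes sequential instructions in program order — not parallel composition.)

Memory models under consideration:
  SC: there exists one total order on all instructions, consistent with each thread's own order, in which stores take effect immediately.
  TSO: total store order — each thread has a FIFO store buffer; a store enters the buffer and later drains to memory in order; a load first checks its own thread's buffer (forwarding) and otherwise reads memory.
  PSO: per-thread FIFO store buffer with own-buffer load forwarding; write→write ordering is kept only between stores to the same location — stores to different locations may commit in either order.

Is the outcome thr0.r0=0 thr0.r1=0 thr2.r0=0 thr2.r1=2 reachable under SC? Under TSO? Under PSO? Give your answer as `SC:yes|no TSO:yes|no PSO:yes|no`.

SC:yes TSO:yes PSO:yes

outcome vector order: (thr0.r0,thr0.r1,thr2.r0,thr2.r1)
SC: 11 outcomes — {<0 0 0 0> <0 0 0 2> <0 0 2 2> <0 1 0 0> <0 1 0 2> <0 1 2 2> <2 0 0 2> <2 0 2 2> <2 1 0 0> <2 1 0 2> <2 1 2 2>}
TSO: 12 outcomes — {<0 0 0 0> <0 0 0 2> <0 0 2 2> <0 1 0 0> <0 1 0 2> <0 1 2 2> <2 0 0 0> <2 0 0 2> <2 0 2 2> <2 1 0 0> <2 1 0 2> <2 1 2 2>}
PSO: 12 outcomes — {<0 0 0 0> <0 0 0 2> <0 0 2 2> <0 1 0 0> <0 1 0 2> <0 1 2 2> <2 0 0 0> <2 0 0 2> <2 0 2 2> <2 1 0 0> <2 1 0 2> <2 1 2 2>}
target <0 0 0 2> ∈ {SC,TSO,PSO}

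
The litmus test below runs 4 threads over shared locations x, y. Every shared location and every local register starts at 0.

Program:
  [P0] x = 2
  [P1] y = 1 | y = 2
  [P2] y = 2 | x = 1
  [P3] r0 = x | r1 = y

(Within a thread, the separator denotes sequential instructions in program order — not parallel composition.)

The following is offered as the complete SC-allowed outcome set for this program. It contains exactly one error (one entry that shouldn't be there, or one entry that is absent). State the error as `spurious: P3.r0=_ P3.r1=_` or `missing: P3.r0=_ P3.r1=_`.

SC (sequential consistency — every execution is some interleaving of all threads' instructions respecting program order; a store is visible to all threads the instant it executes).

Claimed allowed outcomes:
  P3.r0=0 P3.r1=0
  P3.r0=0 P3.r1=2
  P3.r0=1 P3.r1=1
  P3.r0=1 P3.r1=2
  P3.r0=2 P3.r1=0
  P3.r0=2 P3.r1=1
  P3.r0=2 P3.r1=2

missing: P3.r0=0 P3.r1=1

outcome vector order: (P3.r0,P3.r1)
under SC → 00 01 02 11 12 20 21 22
SC∖claimed = {01}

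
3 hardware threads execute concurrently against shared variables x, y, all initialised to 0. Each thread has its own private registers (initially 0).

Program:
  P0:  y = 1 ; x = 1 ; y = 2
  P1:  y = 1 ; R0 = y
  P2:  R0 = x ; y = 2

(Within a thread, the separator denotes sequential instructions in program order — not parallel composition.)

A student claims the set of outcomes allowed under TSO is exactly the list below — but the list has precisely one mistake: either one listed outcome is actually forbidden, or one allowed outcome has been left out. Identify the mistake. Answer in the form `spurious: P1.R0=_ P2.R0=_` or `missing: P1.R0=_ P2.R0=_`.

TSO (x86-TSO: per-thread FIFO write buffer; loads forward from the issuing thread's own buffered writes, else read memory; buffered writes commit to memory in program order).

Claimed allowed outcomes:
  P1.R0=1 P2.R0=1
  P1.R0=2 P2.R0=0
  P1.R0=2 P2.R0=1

outcome vector order: (P1.R0,P2.R0)
under TSO → 1/0; 1/1; 2/0; 2/1
TSO∖claimed = {1/0}

missing: P1.R0=1 P2.R0=0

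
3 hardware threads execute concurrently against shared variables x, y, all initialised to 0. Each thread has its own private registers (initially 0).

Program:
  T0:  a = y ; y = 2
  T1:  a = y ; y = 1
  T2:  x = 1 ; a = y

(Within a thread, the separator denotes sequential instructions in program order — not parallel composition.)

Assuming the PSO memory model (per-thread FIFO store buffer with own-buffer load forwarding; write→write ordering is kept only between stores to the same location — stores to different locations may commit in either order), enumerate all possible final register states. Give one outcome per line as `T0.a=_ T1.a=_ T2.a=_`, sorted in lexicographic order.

T0.a=0 T1.a=0 T2.a=0
T0.a=0 T1.a=0 T2.a=1
T0.a=0 T1.a=0 T2.a=2
T0.a=0 T1.a=2 T2.a=0
T0.a=0 T1.a=2 T2.a=1
T0.a=0 T1.a=2 T2.a=2
T0.a=1 T1.a=0 T2.a=0
T0.a=1 T1.a=0 T2.a=1
T0.a=1 T1.a=0 T2.a=2

outcome vector order: (T0.a,T1.a,T2.a)
|PSO outcomes| = 9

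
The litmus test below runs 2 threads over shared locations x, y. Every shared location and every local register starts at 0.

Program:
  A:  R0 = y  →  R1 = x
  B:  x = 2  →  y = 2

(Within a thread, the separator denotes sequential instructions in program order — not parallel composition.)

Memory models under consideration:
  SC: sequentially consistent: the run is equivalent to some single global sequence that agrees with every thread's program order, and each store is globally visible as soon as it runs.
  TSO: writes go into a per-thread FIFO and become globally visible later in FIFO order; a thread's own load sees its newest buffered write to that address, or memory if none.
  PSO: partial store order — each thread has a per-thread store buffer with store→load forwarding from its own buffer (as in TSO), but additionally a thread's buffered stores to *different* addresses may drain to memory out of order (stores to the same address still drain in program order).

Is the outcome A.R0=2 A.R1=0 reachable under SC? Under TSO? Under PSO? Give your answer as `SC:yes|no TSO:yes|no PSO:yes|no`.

SC:no TSO:no PSO:yes

outcome vector order: (A.R0,A.R1)
[SC] allowed = {00; 02; 22}
[TSO] allowed = {00; 02; 22}
[PSO] allowed = {00; 02; 20; 22}
target 20 ∈ {PSO}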